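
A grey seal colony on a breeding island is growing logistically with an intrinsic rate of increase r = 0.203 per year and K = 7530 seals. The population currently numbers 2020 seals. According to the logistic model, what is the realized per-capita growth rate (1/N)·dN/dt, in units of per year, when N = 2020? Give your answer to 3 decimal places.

(1/N)·dN/dt = r(1 − N/K) = 0.203 × (1 − 2020/7530).
= 0.203 × 0.73174 = 0.14854.

0.149 per year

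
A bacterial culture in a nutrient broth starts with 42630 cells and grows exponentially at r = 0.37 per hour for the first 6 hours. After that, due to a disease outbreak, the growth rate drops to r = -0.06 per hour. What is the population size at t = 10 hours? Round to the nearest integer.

308758 cells

Phase 1: N(6) = 42630·e^(0.37×6) = 42630·e^2.22 = 392509.
Phase 2 runs for 10 − 6 = 4 hours at r = -0.06.
N(10) = 392509·e^(-0.06×4) = 392509·e^-0.24 = 308758.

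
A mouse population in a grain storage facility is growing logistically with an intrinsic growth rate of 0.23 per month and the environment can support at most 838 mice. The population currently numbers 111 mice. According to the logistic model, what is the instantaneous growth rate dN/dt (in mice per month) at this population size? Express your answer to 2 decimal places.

dN/dt = rN(1 − N/K) = 0.23 × 111 × (1 − 111/838).
1 − 111/838 = 0.86754; dN/dt = 0.23 × 111 × 0.86754 = 22.148.

22.15 mice per month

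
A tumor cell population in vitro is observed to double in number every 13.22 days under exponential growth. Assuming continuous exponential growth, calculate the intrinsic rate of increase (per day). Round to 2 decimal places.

0.05 per day

r = ln(2)/t_d = 0.6931/13.22 = 0.052432.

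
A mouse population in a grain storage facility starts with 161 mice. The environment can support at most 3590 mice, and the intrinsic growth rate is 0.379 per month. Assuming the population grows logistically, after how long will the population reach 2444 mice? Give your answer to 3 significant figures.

A = (K − N₀)/N₀ = (3590 − 161)/161 = 21.298.
Solve 3590/(1 + 21.298·e^(−0.379t)) = 2444: 1 + 21.298·e^(−0.379t) = 1.4689, so e^(−0.379t) = 0.0220162.
−0.379·t = ln(0.0220162) = -3.816, so t = 3.816/0.379 = 10.069.

10.1 months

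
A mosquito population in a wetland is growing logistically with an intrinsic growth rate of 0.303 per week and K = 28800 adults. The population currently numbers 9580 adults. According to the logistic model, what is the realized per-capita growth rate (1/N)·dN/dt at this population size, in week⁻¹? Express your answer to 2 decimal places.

0.20 per week

(1/N)·dN/dt = r(1 − N/K) = 0.303 × (1 − 9580/28800).
= 0.303 × 0.66736 = 0.20221.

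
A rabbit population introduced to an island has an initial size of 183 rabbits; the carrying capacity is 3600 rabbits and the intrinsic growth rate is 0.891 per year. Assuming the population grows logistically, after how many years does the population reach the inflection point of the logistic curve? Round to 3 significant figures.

3.29 years

Logistic growth is fastest at N = K/2 = 1800.
A = (K − N₀)/N₀ = 18.672. Set K/(1 + A·e^(−rt)) = K/2 → A·e^(−rt) = 1.
e^(−0.891t) = 1/18.672 = 0.0535558, so t = ln(18.672)/0.891 = 2.927/0.891 = 3.2851.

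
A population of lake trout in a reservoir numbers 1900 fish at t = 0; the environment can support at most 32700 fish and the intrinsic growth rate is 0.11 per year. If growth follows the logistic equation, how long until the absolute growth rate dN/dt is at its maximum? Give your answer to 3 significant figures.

25.3 years

Logistic growth is fastest at N = K/2 = 16350.
A = (K − N₀)/N₀ = 16.211. Set K/(1 + A·e^(−rt)) = K/2 → A·e^(−rt) = 1.
e^(−0.11t) = 1/16.211 = 0.0616883, so t = ln(16.211)/0.11 = 2.7857/0.11 = 25.324.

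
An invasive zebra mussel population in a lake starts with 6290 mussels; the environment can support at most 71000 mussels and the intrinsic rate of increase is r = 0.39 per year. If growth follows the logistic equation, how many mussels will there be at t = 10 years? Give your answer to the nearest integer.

58763 mussels

A = (K − N₀)/N₀ = (71000 − 6290)/6290 = 10.288.
N(t) = K/(1 + A·e^(−rt)) = 71000/(1 + 10.288×e^(−0.39×10)).
e^(−3.9) = 0.020242; denominator = 1 + 10.288×0.020242 = 1.2082.
N = 71000/1.2082 = 58763.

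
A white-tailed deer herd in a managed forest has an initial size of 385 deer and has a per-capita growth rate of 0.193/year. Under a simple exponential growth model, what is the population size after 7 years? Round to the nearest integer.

1487 deer

N(t) = N₀·e^(rt) = 385 × e^(0.193×7) = 385 × e^1.351.
e^1.351 ≈ 3.8613, so N ≈ 385 × 3.8613 = 1486.59.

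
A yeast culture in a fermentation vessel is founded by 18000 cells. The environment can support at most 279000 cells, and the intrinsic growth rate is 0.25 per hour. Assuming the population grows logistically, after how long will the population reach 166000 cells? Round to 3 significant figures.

12.2 hours

A = (K − N₀)/N₀ = (279000 − 18000)/18000 = 14.5.
Solve 279000/(1 + 14.5·e^(−0.25t)) = 166000: 1 + 14.5·e^(−0.25t) = 1.6807, so e^(−0.25t) = 0.0469464.
−0.25·t = ln(0.0469464) = -3.0587, so t = 3.0587/0.25 = 12.235.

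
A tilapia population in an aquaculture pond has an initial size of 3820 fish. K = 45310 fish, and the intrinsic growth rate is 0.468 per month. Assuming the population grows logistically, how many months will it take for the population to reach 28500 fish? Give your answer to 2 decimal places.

6.22 months

A = (K − N₀)/N₀ = (45310 − 3820)/3820 = 10.861.
Solve 45310/(1 + 10.861·e^(−0.468t)) = 28500: 1 + 10.861·e^(−0.468t) = 1.5898, so e^(−0.468t) = 0.0543054.
−0.468·t = ln(0.0543054) = -2.9131, so t = 2.9131/0.468 = 6.2246.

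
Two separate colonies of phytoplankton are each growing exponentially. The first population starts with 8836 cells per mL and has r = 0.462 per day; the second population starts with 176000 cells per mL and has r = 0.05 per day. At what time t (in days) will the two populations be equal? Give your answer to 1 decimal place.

7.3 days

Set 8836·e^(0.462t) = 176000·e^(0.05t).
e^((0.462 − 0.05)t) = 176000/8836 → e^(0.412·t) = 19.919.
0.412·t = ln(19.919) = 2.9916, so t = 2.9916/0.412 = 7.2613.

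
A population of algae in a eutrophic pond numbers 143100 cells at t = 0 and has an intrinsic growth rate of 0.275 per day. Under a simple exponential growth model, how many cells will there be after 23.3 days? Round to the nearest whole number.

N(t) = N₀·e^(rt) = 143100 × e^(0.275×23.3) = 143100 × e^6.408.
e^6.408 ≈ 606.38, so N ≈ 143100 × 606.38 = 8.677238×10^7.

86772383 cells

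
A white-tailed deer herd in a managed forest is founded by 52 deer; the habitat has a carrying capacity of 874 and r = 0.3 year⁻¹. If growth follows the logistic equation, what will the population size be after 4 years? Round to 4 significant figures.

A = (K − N₀)/N₀ = (874 − 52)/52 = 15.808.
N(t) = K/(1 + A·e^(−rt)) = 874/(1 + 15.808×e^(−0.3×4)).
e^(−1.2) = 0.30119; denominator = 1 + 15.808×0.30119 = 5.7612.
N = 874/5.7612 = 151.705.

151.7 deer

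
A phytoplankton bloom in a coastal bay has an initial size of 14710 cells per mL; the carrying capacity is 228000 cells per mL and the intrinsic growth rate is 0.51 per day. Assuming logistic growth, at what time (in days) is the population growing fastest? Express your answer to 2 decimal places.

5.24 days

Logistic growth is fastest at N = K/2 = 114000.
A = (K − N₀)/N₀ = 14.5. Set K/(1 + A·e^(−rt)) = K/2 → A·e^(−rt) = 1.
e^(−0.51t) = 1/14.5 = 0.0689671, so t = ln(14.5)/0.51 = 2.6741/0.51 = 5.2434.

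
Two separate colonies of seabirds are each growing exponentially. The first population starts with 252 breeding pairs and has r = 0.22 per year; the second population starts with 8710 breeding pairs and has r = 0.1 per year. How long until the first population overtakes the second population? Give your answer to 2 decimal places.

29.52 years

Set 252·e^(0.22t) = 8710·e^(0.1t).
e^((0.22 − 0.1)t) = 8710/252 → e^(0.12·t) = 34.563.
0.12·t = ln(34.563) = 3.5428, so t = 3.5428/0.12 = 29.523.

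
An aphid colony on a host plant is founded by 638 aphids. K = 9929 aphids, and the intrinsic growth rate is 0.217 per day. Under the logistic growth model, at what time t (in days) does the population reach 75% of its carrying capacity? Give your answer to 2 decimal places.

17.41 days

A = (K − N₀)/N₀ = (9929 − 638)/638 = 14.563.
Solve 9929/(1 + 14.563·e^(−0.217t)) = 7446.75: 1 + 14.563·e^(−0.217t) = 1.3333, so e^(−0.217t) = 0.0228895.
−0.217·t = ln(0.0228895) = -3.7771, so t = 3.7771/0.217 = 17.406.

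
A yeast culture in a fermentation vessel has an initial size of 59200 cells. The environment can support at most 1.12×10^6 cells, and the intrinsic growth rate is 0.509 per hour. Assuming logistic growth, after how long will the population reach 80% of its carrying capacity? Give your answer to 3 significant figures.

8.39 hours

A = (K − N₀)/N₀ = (1.12×10^6 − 59200)/59200 = 17.919.
Solve 1.12×10^6/(1 + 17.919·e^(−0.509t)) = 896000: 1 + 17.919·e^(−0.509t) = 1.25, so e^(−0.509t) = 0.0139517.
−0.509·t = ln(0.0139517) = -4.2722, so t = 4.2722/0.509 = 8.3932.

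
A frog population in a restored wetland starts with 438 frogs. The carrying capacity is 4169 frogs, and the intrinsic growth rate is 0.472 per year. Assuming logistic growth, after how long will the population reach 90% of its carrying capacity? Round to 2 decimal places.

9.19 years

A = (K − N₀)/N₀ = (4169 − 438)/438 = 8.5183.
Solve 4169/(1 + 8.5183·e^(−0.472t)) = 3752.1: 1 + 8.5183·e^(−0.472t) = 1.1111, so e^(−0.472t) = 0.0130439.
−0.472·t = ln(0.0130439) = -4.3394, so t = 4.3394/0.472 = 9.1937.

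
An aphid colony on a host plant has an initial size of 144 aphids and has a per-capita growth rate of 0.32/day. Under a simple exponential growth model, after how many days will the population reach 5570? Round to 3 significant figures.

Set N₀·e^(rt) = 5570: e^(0.32·t) = 5570/144 = 38.681.
0.32·t = ln(38.681) = 3.6553, so t = 3.6553/0.32 = 11.423.

11.4 days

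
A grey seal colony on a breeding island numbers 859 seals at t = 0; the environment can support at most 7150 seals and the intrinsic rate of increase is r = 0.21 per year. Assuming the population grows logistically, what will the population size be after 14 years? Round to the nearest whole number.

5154 seals

A = (K − N₀)/N₀ = (7150 − 859)/859 = 7.3236.
N(t) = K/(1 + A·e^(−rt)) = 7150/(1 + 7.3236×e^(−0.21×14)).
e^(−2.94) = 0.052866; denominator = 1 + 7.3236×0.052866 = 1.3872.
N = 7150/1.3872 = 5154.38.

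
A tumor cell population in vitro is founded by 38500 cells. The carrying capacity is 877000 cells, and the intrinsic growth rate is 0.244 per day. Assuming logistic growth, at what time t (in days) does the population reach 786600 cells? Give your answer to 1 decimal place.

A = (K − N₀)/N₀ = (877000 − 38500)/38500 = 21.779.
Solve 877000/(1 + 21.779·e^(−0.244t)) = 786600: 1 + 21.779·e^(−0.244t) = 1.1149, so e^(−0.244t) = 0.00527682.
−0.244·t = ln(0.00527682) = -5.2444, so t = 5.2444/0.244 = 21.494.

21.5 days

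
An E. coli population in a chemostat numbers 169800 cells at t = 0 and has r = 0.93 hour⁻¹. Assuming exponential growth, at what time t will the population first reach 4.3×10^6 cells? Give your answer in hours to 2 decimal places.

3.47 hours

Set N₀·e^(rt) = 4.3×10^6: e^(0.93·t) = 4.3×10^6/169800 = 25.324.
0.93·t = ln(25.324) = 3.2317, so t = 3.2317/0.93 = 3.475.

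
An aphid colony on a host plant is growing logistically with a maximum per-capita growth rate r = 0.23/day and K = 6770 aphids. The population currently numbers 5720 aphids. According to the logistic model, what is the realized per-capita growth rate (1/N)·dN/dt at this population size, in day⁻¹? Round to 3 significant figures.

(1/N)·dN/dt = r(1 − N/K) = 0.23 × (1 − 5720/6770).
= 0.23 × 0.1551 = 0.035672.

0.0357 per day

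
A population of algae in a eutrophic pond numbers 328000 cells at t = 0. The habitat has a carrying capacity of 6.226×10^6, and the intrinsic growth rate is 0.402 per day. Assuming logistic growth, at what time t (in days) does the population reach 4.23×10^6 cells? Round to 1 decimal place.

A = (K − N₀)/N₀ = (6.226×10^6 − 328000)/328000 = 17.982.
Solve 6.226×10^6/(1 + 17.982·e^(−0.402t)) = 4.23×10^6: 1 + 17.982·e^(−0.402t) = 1.4719, so e^(−0.402t) = 0.0262415.
−0.402·t = ln(0.0262415) = -3.6404, so t = 3.6404/0.402 = 9.0558.

9.1 days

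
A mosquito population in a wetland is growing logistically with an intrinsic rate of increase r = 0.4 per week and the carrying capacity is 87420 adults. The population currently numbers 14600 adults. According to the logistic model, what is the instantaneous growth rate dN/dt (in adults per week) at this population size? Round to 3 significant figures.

dN/dt = rN(1 − N/K) = 0.4 × 14600 × (1 − 14600/87420).
1 − 14600/87420 = 0.83299; dN/dt = 0.4 × 14600 × 0.83299 = 4864.7.

4860 adults per week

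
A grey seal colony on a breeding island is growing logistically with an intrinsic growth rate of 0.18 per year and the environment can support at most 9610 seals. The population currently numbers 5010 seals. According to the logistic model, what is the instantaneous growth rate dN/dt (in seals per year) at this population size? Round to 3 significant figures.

dN/dt = rN(1 − N/K) = 0.18 × 5010 × (1 − 5010/9610).
1 − 5010/9610 = 0.47867; dN/dt = 0.18 × 5010 × 0.47867 = 431.66.

432 seals per year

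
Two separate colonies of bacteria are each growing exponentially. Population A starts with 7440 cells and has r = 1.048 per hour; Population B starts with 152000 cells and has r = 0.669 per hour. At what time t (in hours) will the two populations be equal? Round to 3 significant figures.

Set 7440·e^(1.048t) = 152000·e^(0.669t).
e^((1.048 − 0.669)t) = 152000/7440 → e^(0.379·t) = 20.43.
0.379·t = ln(20.43) = 3.017, so t = 3.017/0.379 = 7.9604.

7.96 hours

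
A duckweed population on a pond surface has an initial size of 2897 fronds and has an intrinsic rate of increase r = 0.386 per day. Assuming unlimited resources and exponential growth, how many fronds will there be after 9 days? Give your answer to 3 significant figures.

N(t) = N₀·e^(rt) = 2897 × e^(0.386×9) = 2897 × e^3.474.
e^3.474 ≈ 32.266, so N ≈ 2897 × 32.266 = 93473.3.

93500 fronds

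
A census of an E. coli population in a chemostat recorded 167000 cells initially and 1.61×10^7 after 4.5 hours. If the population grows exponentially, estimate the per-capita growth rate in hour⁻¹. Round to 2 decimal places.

1.02 per hour

From N(t) = N₀·e^(rt): e^(r·4.5) = 1.61×10^7/167000 = 96.407.
r·4.5 = ln(96.407) = 4.5686, so r = 4.5686/4.5 = 1.0152.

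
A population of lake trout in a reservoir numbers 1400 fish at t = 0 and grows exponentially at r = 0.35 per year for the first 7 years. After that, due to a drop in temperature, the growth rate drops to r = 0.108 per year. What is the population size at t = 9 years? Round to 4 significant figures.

20140 fish

Phase 1: N(7) = 1400·e^(0.35×7) = 1400·e^2.45 = 16223.7.
Phase 2 runs for 9 − 7 = 2 years at r = 0.108.
N(9) = 16223.7·e^(0.108×2) = 16223.7·e^0.216 = 20135.3.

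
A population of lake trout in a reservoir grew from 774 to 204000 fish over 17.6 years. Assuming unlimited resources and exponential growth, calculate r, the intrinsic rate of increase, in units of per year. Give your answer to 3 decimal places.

0.317 per year

From N(t) = N₀·e^(rt): e^(r·17.6) = 204000/774 = 263.57.
r·17.6 = ln(263.57) = 5.5743, so r = 5.5743/17.6 = 0.31672.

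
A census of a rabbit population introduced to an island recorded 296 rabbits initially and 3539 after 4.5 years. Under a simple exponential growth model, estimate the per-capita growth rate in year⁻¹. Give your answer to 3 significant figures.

From N(t) = N₀·e^(rt): e^(r·4.5) = 3539/296 = 11.956.
r·4.5 = ln(11.956) = 2.4812, so r = 2.4812/4.5 = 0.55139.

0.551 per year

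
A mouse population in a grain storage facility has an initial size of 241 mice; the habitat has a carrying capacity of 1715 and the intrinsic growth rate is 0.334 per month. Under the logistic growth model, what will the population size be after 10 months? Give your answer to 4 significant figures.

A = (K − N₀)/N₀ = (1715 − 241)/241 = 6.1162.
N(t) = K/(1 + A·e^(−rt)) = 1715/(1 + 6.1162×e^(−0.334×10)).
e^(−3.34) = 0.035437; denominator = 1 + 6.1162×0.035437 = 1.2167.
N = 1715/1.2167 = 1409.51.

1410 mice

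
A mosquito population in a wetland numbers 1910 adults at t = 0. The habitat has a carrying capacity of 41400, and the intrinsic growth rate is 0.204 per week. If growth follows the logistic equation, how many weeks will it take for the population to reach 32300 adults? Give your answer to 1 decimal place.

A = (K − N₀)/N₀ = (41400 − 1910)/1910 = 20.675.
Solve 41400/(1 + 20.675·e^(−0.204t)) = 32300: 1 + 20.675·e^(−0.204t) = 1.2817, so e^(−0.204t) = 0.0136265.
−0.204·t = ln(0.0136265) = -4.2957, so t = 4.2957/0.204 = 21.058.

21.1 weeks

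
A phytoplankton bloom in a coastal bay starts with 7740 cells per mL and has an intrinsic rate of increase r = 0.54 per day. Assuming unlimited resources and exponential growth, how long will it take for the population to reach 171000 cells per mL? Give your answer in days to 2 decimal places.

5.73 days

Set N₀·e^(rt) = 171000: e^(0.54·t) = 171000/7740 = 22.093.
0.54·t = ln(22.093) = 3.0953, so t = 3.0953/0.54 = 5.732.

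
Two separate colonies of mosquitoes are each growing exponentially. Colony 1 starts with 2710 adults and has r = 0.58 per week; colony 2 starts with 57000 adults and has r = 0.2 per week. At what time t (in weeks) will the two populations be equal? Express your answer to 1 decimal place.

Set 2710·e^(0.58t) = 57000·e^(0.2t).
e^((0.58 − 0.2)t) = 57000/2710 → e^(0.38·t) = 21.033.
0.38·t = ln(21.033) = 3.0461, so t = 3.0461/0.38 = 8.0161.

8.0 weeks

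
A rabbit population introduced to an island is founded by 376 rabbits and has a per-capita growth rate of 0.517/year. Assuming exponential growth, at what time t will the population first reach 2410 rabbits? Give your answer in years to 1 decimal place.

Set N₀·e^(rt) = 2410: e^(0.517·t) = 2410/376 = 6.4096.
0.517·t = ln(6.4096) = 1.8578, so t = 1.8578/0.517 = 3.5934.

3.6 years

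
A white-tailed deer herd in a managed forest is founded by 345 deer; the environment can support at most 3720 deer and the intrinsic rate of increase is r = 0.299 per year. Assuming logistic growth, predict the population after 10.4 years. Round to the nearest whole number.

A = (K − N₀)/N₀ = (3720 − 345)/345 = 9.7826.
N(t) = K/(1 + A·e^(−rt)) = 3720/(1 + 9.7826×e^(−0.299×10.4)).
e^(−3.11) = 0.044619; denominator = 1 + 9.7826×0.044619 = 1.4365.
N = 3720/1.4365 = 2589.65.

2590 deer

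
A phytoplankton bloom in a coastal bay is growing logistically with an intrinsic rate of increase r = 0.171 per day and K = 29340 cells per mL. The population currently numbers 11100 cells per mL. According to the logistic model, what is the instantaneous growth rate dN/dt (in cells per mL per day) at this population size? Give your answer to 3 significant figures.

1180 cells per mL per day

dN/dt = rN(1 − N/K) = 0.171 × 11100 × (1 − 11100/29340).
1 − 11100/29340 = 0.62168; dN/dt = 0.171 × 11100 × 0.62168 = 1180.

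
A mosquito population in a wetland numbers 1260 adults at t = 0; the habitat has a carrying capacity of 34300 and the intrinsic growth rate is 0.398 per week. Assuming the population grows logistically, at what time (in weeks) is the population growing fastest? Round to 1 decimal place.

8.2 weeks

Logistic growth is fastest at N = K/2 = 17150.
A = (K − N₀)/N₀ = 26.222. Set K/(1 + A·e^(−rt)) = K/2 → A·e^(−rt) = 1.
e^(−0.398t) = 1/26.222 = 0.0381356, so t = ln(26.222)/0.398 = 3.2666/0.398 = 8.2076.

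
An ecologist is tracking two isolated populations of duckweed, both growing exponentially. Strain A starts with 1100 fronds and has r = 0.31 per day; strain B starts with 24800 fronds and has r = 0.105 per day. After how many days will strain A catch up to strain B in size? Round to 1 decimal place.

15.2 days

Set 1100·e^(0.31t) = 24800·e^(0.105t).
e^((0.31 − 0.105)t) = 24800/1100 → e^(0.205·t) = 22.545.
0.205·t = ln(22.545) = 3.1155, so t = 3.1155/0.205 = 15.198.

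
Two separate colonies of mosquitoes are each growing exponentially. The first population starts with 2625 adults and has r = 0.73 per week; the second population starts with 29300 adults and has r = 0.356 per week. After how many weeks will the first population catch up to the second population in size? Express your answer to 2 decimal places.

6.45 weeks

Set 2625·e^(0.73t) = 29300·e^(0.356t).
e^((0.73 − 0.356)t) = 29300/2625 → e^(0.374·t) = 11.162.
0.374·t = ln(11.162) = 2.4125, so t = 2.4125/0.374 = 6.4506.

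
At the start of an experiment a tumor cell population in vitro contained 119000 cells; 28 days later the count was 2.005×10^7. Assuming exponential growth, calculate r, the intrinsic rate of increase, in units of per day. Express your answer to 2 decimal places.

0.18 per day

From N(t) = N₀·e^(rt): e^(r·28) = 2.005×10^7/119000 = 168.49.
r·28 = ln(168.49) = 5.1269, so r = 5.1269/28 = 0.1831.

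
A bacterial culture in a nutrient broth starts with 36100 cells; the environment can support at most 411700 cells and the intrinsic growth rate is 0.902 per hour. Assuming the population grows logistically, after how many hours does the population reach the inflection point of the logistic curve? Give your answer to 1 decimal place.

2.6 hours

Logistic growth is fastest at N = K/2 = 205850.
A = (K − N₀)/N₀ = 10.404. Set K/(1 + A·e^(−rt)) = K/2 → A·e^(−rt) = 1.
e^(−0.902t) = 1/10.404 = 0.0961129, so t = ln(10.404)/0.902 = 2.3422/0.902 = 2.5967.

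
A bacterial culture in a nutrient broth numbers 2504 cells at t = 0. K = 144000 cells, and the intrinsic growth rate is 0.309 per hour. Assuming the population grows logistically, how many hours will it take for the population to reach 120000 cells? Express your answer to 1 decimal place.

A = (K − N₀)/N₀ = (144000 − 2504)/2504 = 56.508.
Solve 144000/(1 + 56.508·e^(−0.309t)) = 120000: 1 + 56.508·e^(−0.309t) = 1.2, so e^(−0.309t) = 0.00353932.
−0.309·t = ln(0.00353932) = -5.6438, so t = 5.6438/0.309 = 18.265.

18.3 hours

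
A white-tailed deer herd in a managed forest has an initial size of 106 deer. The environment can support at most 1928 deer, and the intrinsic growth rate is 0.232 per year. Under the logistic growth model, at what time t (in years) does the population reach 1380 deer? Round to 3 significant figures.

16.2 years

A = (K − N₀)/N₀ = (1928 − 106)/106 = 17.189.
Solve 1928/(1 + 17.189·e^(−0.232t)) = 1380: 1 + 17.189·e^(−0.232t) = 1.3971, so e^(−0.232t) = 0.0231025.
−0.232·t = ln(0.0231025) = -3.7678, so t = 3.7678/0.232 = 16.241.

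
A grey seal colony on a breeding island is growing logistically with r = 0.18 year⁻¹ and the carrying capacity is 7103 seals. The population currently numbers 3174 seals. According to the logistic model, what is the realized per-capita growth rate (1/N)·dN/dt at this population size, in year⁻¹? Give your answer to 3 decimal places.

0.100 per year

(1/N)·dN/dt = r(1 − N/K) = 0.18 × (1 − 3174/7103).
= 0.18 × 0.55315 = 0.099566.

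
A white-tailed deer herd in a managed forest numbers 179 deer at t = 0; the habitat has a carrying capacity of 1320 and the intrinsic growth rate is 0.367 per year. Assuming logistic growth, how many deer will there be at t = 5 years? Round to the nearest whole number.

A = (K − N₀)/N₀ = (1320 − 179)/179 = 6.3743.
N(t) = K/(1 + A·e^(−rt)) = 1320/(1 + 6.3743×e^(−0.367×5)).
e^(−1.835) = 0.15961; denominator = 1 + 6.3743×0.15961 = 2.0174.
N = 1320/2.0174 = 654.3.

654 deer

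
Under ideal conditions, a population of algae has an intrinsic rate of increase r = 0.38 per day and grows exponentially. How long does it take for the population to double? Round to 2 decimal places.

1.82 days

Doubling time t_d = ln(2)/r = 0.6931/0.38 = 1.8241.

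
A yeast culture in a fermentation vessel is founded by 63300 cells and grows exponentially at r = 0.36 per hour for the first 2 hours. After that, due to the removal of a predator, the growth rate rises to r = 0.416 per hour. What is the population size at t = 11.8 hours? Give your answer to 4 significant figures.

Phase 1: N(2) = 63300·e^(0.36×2) = 63300·e^0.72 = 130046.
Phase 2 runs for 11.8 − 2 = 9.8 hours at r = 0.416.
N(11.8) = 130046·e^(0.416×9.8) = 130046·e^4.077 = 7.667036×10^6.

7667000 cells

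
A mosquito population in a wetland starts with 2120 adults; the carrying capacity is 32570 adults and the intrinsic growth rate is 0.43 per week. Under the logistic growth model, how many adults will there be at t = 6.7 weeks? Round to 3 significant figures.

18000 adults

A = (K − N₀)/N₀ = (32570 − 2120)/2120 = 14.363.
N(t) = K/(1 + A·e^(−rt)) = 32570/(1 + 14.363×e^(−0.43×6.7)).
e^(−2.881) = 0.056079; denominator = 1 + 14.363×0.056079 = 1.8055.
N = 32570/1.8055 = 18039.6.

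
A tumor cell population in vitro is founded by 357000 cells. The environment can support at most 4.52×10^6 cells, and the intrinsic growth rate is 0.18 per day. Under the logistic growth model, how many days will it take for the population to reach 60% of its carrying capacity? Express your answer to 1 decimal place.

A = (K − N₀)/N₀ = (4.52×10^6 − 357000)/357000 = 11.661.
Solve 4.52×10^6/(1 + 11.661·e^(−0.18t)) = 2.712×10^6: 1 + 11.661·e^(−0.18t) = 1.6667, so e^(−0.18t) = 0.0571703.
−0.18·t = ln(0.0571703) = -2.8617, so t = 2.8617/0.18 = 15.898.

15.9 days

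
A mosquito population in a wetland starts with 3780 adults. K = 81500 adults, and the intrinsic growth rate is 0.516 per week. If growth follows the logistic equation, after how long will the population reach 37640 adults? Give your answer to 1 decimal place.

A = (K − N₀)/N₀ = (81500 − 3780)/3780 = 20.561.
Solve 81500/(1 + 20.561·e^(−0.516t)) = 37640: 1 + 20.561·e^(−0.516t) = 2.1652, so e^(−0.516t) = 0.0566732.
−0.516·t = ln(0.0566732) = -2.8705, so t = 2.8705/0.516 = 5.5629.

5.6 weeks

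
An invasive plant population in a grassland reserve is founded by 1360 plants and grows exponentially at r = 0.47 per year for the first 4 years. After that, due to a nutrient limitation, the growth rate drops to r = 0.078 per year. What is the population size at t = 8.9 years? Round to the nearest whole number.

Phase 1: N(4) = 1360·e^(0.47×4) = 1360·e^1.88 = 8912.77.
Phase 2 runs for 8.9 − 4 = 4.9 years at r = 0.078.
N(8.9) = 8912.77·e^(0.078×4.9) = 8912.77·e^0.3822 = 13061.7.

13062 plants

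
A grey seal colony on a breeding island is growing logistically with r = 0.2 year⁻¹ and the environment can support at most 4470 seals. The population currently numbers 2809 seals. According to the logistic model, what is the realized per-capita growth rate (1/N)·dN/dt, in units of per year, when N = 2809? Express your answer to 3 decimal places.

(1/N)·dN/dt = r(1 − N/K) = 0.2 × (1 − 2809/4470).
= 0.2 × 0.37159 = 0.074318.

0.074 per year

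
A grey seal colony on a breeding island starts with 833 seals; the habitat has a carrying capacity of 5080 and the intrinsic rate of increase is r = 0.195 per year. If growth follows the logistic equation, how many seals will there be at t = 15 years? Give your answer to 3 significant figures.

A = (K − N₀)/N₀ = (5080 − 833)/833 = 5.0984.
N(t) = K/(1 + A·e^(−rt)) = 5080/(1 + 5.0984×e^(−0.195×15)).
e^(−2.925) = 0.053665; denominator = 1 + 5.0984×0.053665 = 1.2736.
N = 5080/1.2736 = 3988.67.

3990 seals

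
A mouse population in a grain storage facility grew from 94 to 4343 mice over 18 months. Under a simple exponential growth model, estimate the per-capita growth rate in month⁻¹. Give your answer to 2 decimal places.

0.21 per month

From N(t) = N₀·e^(rt): e^(r·18) = 4343/94 = 46.202.
r·18 = ln(46.202) = 3.833, so r = 3.833/18 = 0.21295.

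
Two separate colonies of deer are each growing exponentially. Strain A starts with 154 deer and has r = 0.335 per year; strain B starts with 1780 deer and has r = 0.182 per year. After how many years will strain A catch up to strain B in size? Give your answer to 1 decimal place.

16.0 years

Set 154·e^(0.335t) = 1780·e^(0.182t).
e^((0.335 − 0.182)t) = 1780/154 → e^(0.153·t) = 11.558.
0.153·t = ln(11.558) = 2.4474, so t = 2.4474/0.153 = 15.996.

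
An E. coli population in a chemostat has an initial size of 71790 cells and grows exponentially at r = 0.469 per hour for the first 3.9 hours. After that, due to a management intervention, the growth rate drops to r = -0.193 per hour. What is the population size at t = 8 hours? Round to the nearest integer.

202663 cells

Phase 1: N(3.9) = 71790·e^(0.469×3.9) = 71790·e^1.829 = 447128.
Phase 2 runs for 8 − 3.9 = 4.1 hours at r = -0.193.
N(8) = 447128·e^(-0.193×4.1) = 447128·e^-0.7913 = 202663.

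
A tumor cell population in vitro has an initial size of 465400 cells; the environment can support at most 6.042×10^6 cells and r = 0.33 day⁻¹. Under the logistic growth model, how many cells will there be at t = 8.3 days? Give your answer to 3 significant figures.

3400000 cells

A = (K − N₀)/N₀ = (6.042×10^6 − 465400)/465400 = 11.982.
N(t) = K/(1 + A·e^(−rt)) = 6.042×10^6/(1 + 11.982×e^(−0.33×8.3)).
e^(−2.739) = 0.064635; denominator = 1 + 11.982×0.064635 = 1.7745.
N = 6.042×10^6/1.7745 = 3.40494×10^6.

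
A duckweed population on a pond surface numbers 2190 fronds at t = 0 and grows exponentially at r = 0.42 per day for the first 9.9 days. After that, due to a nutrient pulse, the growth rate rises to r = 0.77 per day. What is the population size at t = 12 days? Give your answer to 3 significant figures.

705000 fronds

Phase 1: N(9.9) = 2190·e^(0.42×9.9) = 2190·e^4.158 = 140036.
Phase 2 runs for 12 − 9.9 = 2.1 days at r = 0.77.
N(12) = 140036·e^(0.77×2.1) = 140036·e^1.617 = 705496.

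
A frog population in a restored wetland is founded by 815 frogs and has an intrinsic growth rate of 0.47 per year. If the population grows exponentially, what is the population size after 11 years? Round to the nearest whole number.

N(t) = N₀·e^(rt) = 815 × e^(0.47×11) = 815 × e^5.17.
e^5.17 ≈ 175.91, so N ≈ 815 × 175.91 = 143371.

143371 frogs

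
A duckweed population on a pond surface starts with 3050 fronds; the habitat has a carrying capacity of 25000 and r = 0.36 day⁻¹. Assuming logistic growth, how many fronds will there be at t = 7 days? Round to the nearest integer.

15832 fronds

A = (K − N₀)/N₀ = (25000 − 3050)/3050 = 7.1967.
N(t) = K/(1 + A·e^(−rt)) = 25000/(1 + 7.1967×e^(−0.36×7)).
e^(−2.52) = 0.08046; denominator = 1 + 7.1967×0.08046 = 1.579.
N = 25000/1.579 = 15832.4.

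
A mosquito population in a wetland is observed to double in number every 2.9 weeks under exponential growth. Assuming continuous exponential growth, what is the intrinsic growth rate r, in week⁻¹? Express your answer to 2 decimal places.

0.24 per week

r = ln(2)/t_d = 0.6931/2.9 = 0.23902.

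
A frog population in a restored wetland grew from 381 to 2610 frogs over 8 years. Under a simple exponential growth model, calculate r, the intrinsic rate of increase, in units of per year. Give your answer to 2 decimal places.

From N(t) = N₀·e^(rt): e^(r·8) = 2610/381 = 6.8504.
r·8 = ln(6.8504) = 1.9243, so r = 1.9243/8 = 0.24054.

0.24 per year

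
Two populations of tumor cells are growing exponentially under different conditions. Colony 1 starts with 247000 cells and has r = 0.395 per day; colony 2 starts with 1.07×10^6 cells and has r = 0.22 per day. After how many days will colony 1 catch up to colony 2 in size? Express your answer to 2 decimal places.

Set 247000·e^(0.395t) = 1.07×10^6·e^(0.22t).
e^((0.395 − 0.22)t) = 1.07×10^6/247000 → e^(0.175·t) = 4.332.
0.175·t = ln(4.332) = 1.466, so t = 1.466/0.175 = 8.3773.

8.38 days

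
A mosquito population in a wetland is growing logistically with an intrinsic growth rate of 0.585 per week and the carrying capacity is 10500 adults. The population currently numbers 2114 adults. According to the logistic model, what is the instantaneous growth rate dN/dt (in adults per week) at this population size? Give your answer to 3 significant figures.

988 adults per week

dN/dt = rN(1 − N/K) = 0.585 × 2114 × (1 − 2114/10500).
1 − 2114/10500 = 0.79867; dN/dt = 0.585 × 2114 × 0.79867 = 987.7.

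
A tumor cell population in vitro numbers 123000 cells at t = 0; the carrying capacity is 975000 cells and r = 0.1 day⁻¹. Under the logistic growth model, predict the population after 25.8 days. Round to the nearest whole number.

639397 cells

A = (K − N₀)/N₀ = (975000 − 123000)/123000 = 6.9268.
N(t) = K/(1 + A·e^(−rt)) = 975000/(1 + 6.9268×e^(−0.1×25.8)).
e^(−2.58) = 0.075774; denominator = 1 + 6.9268×0.075774 = 1.5249.
N = 975000/1.5249 = 639397.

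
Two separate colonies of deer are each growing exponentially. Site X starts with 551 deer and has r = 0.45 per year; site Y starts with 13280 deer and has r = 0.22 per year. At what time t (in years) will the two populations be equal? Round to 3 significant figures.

13.8 years

Set 551·e^(0.45t) = 13280·e^(0.22t).
e^((0.45 − 0.22)t) = 13280/551 → e^(0.23·t) = 24.102.
0.23·t = ln(24.102) = 3.1823, so t = 3.1823/0.23 = 13.836.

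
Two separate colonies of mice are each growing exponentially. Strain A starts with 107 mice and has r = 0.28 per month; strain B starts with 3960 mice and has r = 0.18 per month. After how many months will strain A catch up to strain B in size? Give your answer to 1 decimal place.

36.1 months

Set 107·e^(0.28t) = 3960·e^(0.18t).
e^((0.28 − 0.18)t) = 3960/107 → e^(0.1·t) = 37.009.
0.1·t = ln(37.009) = 3.6112, so t = 3.6112/0.1 = 36.112.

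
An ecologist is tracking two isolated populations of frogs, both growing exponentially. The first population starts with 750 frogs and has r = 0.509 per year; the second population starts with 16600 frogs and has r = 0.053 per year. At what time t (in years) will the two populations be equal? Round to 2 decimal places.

Set 750·e^(0.509t) = 16600·e^(0.053t).
e^((0.509 − 0.053)t) = 16600/750 → e^(0.456·t) = 22.133.
0.456·t = ln(22.133) = 3.0971, so t = 3.0971/0.456 = 6.7919.

6.79 years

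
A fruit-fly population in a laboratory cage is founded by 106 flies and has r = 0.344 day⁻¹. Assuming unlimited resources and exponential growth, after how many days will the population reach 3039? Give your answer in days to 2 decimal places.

Set N₀·e^(rt) = 3039: e^(0.344·t) = 3039/106 = 28.67.
0.344·t = ln(28.67) = 3.3558, so t = 3.3558/0.344 = 9.7554.

9.76 days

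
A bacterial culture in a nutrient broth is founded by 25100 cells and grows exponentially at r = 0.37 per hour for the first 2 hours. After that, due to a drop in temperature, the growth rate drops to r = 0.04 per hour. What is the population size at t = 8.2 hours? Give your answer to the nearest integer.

Phase 1: N(2) = 25100·e^(0.37×2) = 25100·e^0.74 = 52608.
Phase 2 runs for 8.2 − 2 = 6.2 hours at r = 0.04.
N(8.2) = 52608·e^(0.04×6.2) = 52608·e^0.248 = 67415.

67415 cells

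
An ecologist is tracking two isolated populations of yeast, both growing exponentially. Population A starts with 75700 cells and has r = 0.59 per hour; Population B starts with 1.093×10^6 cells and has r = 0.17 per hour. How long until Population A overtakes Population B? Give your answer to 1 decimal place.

Set 75700·e^(0.59t) = 1.093×10^6·e^(0.17t).
e^((0.59 − 0.17)t) = 1.093×10^6/75700 → e^(0.42·t) = 14.439.
0.42·t = ln(14.439) = 2.6699, so t = 2.6699/0.42 = 6.3569.

6.4 hours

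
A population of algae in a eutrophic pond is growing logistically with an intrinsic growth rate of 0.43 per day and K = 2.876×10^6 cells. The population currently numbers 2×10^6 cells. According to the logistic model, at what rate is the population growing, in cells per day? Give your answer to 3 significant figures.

262000 cells per day

dN/dt = rN(1 − N/K) = 0.43 × 2×10^6 × (1 − 2×10^6/2.876×10^6).
1 − 2×10^6/2.876×10^6 = 0.30459; dN/dt = 0.43 × 2×10^6 × 0.30459 = 2.61947×10^5.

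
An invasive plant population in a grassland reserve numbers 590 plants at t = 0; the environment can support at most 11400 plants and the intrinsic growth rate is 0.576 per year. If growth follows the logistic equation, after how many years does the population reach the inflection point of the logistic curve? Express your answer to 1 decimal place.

Logistic growth is fastest at N = K/2 = 5700.
A = (K − N₀)/N₀ = 18.322. Set K/(1 + A·e^(−rt)) = K/2 → A·e^(−rt) = 1.
e^(−0.576t) = 1/18.322 = 0.0545791, so t = ln(18.322)/0.576 = 2.9081/0.576 = 5.0488.

5.0 years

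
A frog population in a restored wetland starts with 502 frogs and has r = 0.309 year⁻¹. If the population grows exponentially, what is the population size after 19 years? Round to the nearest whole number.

N(t) = N₀·e^(rt) = 502 × e^(0.309×19) = 502 × e^5.871.
e^5.871 ≈ 354.6, so N ≈ 502 × 354.6 = 178011.

178011 frogs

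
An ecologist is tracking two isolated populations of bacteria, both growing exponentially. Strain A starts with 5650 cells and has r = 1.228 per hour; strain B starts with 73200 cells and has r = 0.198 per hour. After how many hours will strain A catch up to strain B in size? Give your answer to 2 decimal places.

Set 5650·e^(1.228t) = 73200·e^(0.198t).
e^((1.228 − 0.198)t) = 73200/5650 → e^(1.03·t) = 12.956.
1.03·t = ln(12.956) = 2.5615, so t = 2.5615/1.03 = 2.4869.

2.49 hours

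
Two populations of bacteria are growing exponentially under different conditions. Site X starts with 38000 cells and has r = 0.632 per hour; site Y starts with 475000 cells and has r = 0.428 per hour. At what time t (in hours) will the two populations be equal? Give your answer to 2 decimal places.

Set 38000·e^(0.632t) = 475000·e^(0.428t).
e^((0.632 − 0.428)t) = 475000/38000 → e^(0.204·t) = 12.5.
0.204·t = ln(12.5) = 2.5257, so t = 2.5257/0.204 = 12.381.

12.38 hours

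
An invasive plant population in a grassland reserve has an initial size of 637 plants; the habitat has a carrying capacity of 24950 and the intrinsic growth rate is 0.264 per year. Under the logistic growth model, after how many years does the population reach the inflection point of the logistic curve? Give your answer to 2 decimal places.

13.80 years

Logistic growth is fastest at N = K/2 = 12475.
A = (K − N₀)/N₀ = 38.168. Set K/(1 + A·e^(−rt)) = K/2 → A·e^(−rt) = 1.
e^(−0.264t) = 1/38.168 = 0.0262, so t = ln(38.168)/0.264 = 3.642/0.264 = 13.795.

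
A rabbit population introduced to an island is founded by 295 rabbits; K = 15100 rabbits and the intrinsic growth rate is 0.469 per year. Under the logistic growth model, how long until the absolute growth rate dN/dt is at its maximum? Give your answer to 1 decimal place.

8.3 years

Logistic growth is fastest at N = K/2 = 7550.
A = (K − N₀)/N₀ = 50.186. Set K/(1 + A·e^(−rt)) = K/2 → A·e^(−rt) = 1.
e^(−0.469t) = 1/50.186 = 0.0199257, so t = ln(50.186)/0.469 = 3.9157/0.469 = 8.3491.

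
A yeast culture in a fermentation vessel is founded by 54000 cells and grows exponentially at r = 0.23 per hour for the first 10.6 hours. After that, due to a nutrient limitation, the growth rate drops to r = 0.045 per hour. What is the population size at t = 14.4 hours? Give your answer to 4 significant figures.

733600 cells

Phase 1: N(10.6) = 54000·e^(0.23×10.6) = 54000·e^2.438 = 618306.
Phase 2 runs for 14.4 − 10.6 = 3.8 hours at r = 0.045.
N(14.4) = 618306·e^(0.045×3.8) = 618306·e^0.171 = 733615.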